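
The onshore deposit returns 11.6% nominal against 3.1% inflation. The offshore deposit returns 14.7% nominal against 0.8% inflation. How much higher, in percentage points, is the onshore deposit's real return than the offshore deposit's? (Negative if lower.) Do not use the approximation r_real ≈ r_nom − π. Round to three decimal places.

The onshore deposit real return: 1.116/1.031 − 1 = 8.2444%.
The offshore deposit real return: 1.147/1.008 − 1 = 13.7897%.
Difference: 8.2444 − 13.7897 = -5.5453 pp.

-5.545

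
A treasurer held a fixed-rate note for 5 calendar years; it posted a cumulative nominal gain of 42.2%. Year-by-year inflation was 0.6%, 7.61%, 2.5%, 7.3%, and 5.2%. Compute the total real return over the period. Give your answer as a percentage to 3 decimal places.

Cumulative inflation factor: 1.006 × 1.0761 × 1.025 × 1.073 × 1.052 ≈ 1.25254.
Nominal growth factor: 1.42200. Real growth factor = 1.42200 / 1.25254 ≈ 1.13530.
Total real return ≈ 13.5297%.

13.530%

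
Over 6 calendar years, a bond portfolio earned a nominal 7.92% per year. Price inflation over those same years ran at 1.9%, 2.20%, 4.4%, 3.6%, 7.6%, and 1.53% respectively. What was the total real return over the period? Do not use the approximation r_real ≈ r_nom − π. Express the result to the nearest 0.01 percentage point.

28.39%

Cumulative inflation factor: 1.019 × 1.0220 × 1.044 × 1.036 × 1.076 × 1.0153 ≈ 1.23053.
Nominal growth factor: 1.57983. Real growth factor = 1.57983 / 1.23053 ≈ 1.28387.
Total real return ≈ 28.3866%.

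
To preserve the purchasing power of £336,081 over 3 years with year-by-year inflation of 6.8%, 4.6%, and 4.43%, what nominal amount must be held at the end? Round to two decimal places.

£392,077.73

Cumulative price-level factor: 1.068 × 1.046 × 1.0443 = 1.1666167704.
Multiplying £336,081 by the price-level factor gives the future nominal sum.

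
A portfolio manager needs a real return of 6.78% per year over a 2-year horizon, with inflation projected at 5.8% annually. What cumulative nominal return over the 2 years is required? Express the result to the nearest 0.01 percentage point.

Required annual nominal rate: (1+6.78%)(1+5.8%) − 1 = 12.97324%.
Cumulative over 2 years: (1 + 0.1297324)^2 − 1 ≈ 0.27630.

27.63%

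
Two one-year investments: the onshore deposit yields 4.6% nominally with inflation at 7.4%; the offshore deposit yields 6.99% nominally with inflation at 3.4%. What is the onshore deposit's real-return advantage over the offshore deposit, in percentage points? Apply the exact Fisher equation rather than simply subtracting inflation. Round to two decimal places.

-6.08

The onshore deposit real return: 1.046/1.074 − 1 = -2.607%.
The offshore deposit real return: 1.0699/1.034 − 1 = 3.472%.
Difference: -2.607 − 3.472 = -6.079 pp.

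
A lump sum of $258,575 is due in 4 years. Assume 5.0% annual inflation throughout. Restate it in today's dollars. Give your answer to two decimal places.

Price-level factor over 4 years: (1 + 5.0%)^4 = 1.21550625.
Purchasing power today: $258,575 divided by that factor.

$212,730.29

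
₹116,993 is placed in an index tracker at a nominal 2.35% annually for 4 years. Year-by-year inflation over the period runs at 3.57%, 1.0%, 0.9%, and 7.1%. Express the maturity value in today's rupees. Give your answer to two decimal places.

Nominal value at maturity: ₹116,993 × (1 + 2.35%)^4 ≈ ₹128,384.11.
Price-level factor over 4 years: 1.0357 × 1.010 × 1.009 × 1.071 ≈ 1.1304099904.
Dividing the nominal maturity value by the price-level factor gives the value in today's money.

₹113,573.05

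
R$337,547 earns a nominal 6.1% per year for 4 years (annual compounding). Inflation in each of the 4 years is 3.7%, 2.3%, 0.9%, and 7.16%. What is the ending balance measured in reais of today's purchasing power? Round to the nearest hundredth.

R$372,921.59

Nominal value at maturity: R$337,547 × (1 + 6.1%)^4 ≈ R$427,755.68.
Price-level factor over 4 years: 1.037 × 1.023 × 1.009 × 1.0716 ≈ 1.1470392030.
The maturity value deflated by that factor is the answer in today's purchasing power.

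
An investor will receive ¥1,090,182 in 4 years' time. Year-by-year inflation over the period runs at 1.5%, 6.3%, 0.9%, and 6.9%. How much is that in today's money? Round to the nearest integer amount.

¥936,765

Price-level factor over 4 years: 1.015 × 1.063 × 1.009 × 1.069 ≈ 1.1637727348.
Purchasing power today: ¥1,090,182 divided by that factor.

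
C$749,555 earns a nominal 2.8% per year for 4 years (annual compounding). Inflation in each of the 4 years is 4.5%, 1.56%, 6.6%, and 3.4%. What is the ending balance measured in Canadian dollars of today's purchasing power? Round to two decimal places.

C$715,581.72

Nominal value at maturity: C$749,555 × (1 + 2.8%)^4 ≈ C$837,097.34.
Price-level factor over 4 years: 1.045 × 1.0156 × 1.066 × 1.034 ≈ 1.1698137617.
The maturity value deflated by that factor is the answer in today's purchasing power.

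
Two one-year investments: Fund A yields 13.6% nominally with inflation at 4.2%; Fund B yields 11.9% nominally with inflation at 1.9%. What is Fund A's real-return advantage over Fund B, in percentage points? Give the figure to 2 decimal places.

Fund A real return: 1.136/1.042 − 1 = 9.021%.
Fund B real return: 1.119/1.019 − 1 = 9.814%.
Difference: 9.021 − 9.814 = -0.793 pp.

-0.79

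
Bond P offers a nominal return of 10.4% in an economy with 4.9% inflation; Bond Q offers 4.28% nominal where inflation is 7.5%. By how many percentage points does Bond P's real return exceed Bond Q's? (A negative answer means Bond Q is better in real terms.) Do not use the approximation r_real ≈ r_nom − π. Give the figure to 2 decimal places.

8.24

Bond P real return: 1.104/1.049 − 1 = 5.243%.
Bond Q real return: 1.0428/1.075 − 1 = -2.995%.
Difference: 5.243 − (-2.995) = 8.238 pp.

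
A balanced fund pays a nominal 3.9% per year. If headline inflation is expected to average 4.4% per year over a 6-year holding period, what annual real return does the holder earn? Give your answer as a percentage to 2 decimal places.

-0.48%

With constant rates the annual real return is the same each year: (1+3.9%)/(1+4.4%) − 1 = -0.00479.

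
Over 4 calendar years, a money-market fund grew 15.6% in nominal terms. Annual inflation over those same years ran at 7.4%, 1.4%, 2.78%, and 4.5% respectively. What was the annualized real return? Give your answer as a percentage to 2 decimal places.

Cumulative inflation factor: 1.074 × 1.014 × 1.0278 × 1.045 ≈ 1.16968.
Nominal growth factor: 1.15600. Real growth factor = 1.15600 / 1.16968 ≈ 0.98830.
Annualized: 0.98830^(1/4) − 1 ≈ -0.00294.

-0.29%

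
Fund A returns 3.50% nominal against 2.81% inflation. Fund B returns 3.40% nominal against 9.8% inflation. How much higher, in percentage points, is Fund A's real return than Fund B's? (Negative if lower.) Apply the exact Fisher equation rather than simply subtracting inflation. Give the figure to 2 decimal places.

Fund A real return: 1.0350/1.0281 − 1 = 0.671%.
Fund B real return: 1.0340/1.098 − 1 = -5.829%.
Difference: 0.671 − (-5.829) = 6.500 pp.

6.50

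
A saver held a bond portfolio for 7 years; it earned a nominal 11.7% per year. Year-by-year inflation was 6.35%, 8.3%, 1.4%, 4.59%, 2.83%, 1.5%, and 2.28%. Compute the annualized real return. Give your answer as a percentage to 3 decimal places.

7.544%

Cumulative inflation factor: 1.0635 × 1.083 × 1.014 × 1.0459 × 1.0283 × 1.015 × 1.0228 ≈ 1.30398.
Nominal growth factor: 2.16956. Real growth factor = 2.16956 / 1.30398 ≈ 1.66380.
Annualized: 1.66380^(1/7) − 1 ≈ 0.07544.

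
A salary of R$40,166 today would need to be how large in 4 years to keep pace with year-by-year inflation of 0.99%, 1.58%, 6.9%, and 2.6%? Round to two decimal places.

R$45,192.90

Cumulative price-level factor: 1.0099 × 1.0158 × 1.069 × 1.026 ≈ 1.1251531663.
Multiplying R$40,166 by the price-level factor gives the future nominal sum.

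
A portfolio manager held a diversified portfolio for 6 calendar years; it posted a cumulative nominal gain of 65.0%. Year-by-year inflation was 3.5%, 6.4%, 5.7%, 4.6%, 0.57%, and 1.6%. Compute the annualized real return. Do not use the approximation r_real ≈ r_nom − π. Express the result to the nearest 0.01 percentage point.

4.82%

Cumulative inflation factor: 1.035 × 1.064 × 1.057 × 1.046 × 1.0057 × 1.016 ≈ 1.24409.
Nominal growth factor: 1.65000. Real growth factor = 1.65000 / 1.24409 ≈ 1.32627.
Annualized: 1.32627^(1/6) − 1 ≈ 0.04819.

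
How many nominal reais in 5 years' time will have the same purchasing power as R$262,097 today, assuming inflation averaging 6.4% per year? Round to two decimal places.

R$357,412.87

Cumulative price-level factor: (1+6.4%)^5 ≈ 1.3636663998.
The nominal amount required is R$262,097 scaled up by that factor.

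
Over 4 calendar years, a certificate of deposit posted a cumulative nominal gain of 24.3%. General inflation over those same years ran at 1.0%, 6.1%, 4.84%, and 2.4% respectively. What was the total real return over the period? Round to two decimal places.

Cumulative inflation factor: 1.010 × 1.061 × 1.0484 × 1.024 ≈ 1.15044.
Nominal growth factor: 1.24300. Real growth factor = 1.24300 / 1.15044 ≈ 1.08046.
Total real return ≈ 8.0457%.

8.05%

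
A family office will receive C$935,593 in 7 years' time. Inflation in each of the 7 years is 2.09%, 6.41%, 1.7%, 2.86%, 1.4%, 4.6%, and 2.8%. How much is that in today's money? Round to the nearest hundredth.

C$755,076.74

Price-level factor over 7 years: 1.0209 × 1.0641 × 1.017 × 1.0286 × 1.014 × 1.046 × 1.028 ≈ 1.2390700913.
Purchasing power today: C$935,593 divided by that factor.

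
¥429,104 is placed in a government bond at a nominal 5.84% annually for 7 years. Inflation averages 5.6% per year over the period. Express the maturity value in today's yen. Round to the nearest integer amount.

¥435,977

Nominal value at maturity: ¥429,104 × (1 + 5.84%)^7 ≈ ¥638,427.
Price-level factor over 7 years: (1 + 5.6%)^7 ≈ 1.4643585503.
The maturity value deflated by that factor is the answer in today's purchasing power.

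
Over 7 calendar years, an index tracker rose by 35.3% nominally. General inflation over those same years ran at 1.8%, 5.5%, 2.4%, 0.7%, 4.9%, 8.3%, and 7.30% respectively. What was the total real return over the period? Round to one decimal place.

0.2%

Cumulative inflation factor: 1.018 × 1.055 × 1.024 × 1.007 × 1.049 × 1.083 × 1.0730 ≈ 1.35000.
Nominal growth factor: 1.35300. Real growth factor = 1.35300 / 1.35000 ≈ 1.00222.
Total real return ≈ 0.2223%.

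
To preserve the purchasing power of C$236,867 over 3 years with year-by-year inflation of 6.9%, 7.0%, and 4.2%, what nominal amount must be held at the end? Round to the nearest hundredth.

Cumulative price-level factor: 1.069 × 1.070 × 1.042 = 1.19187086.
Multiplying C$236,867 by the price-level factor gives the future nominal sum.

C$282,314.87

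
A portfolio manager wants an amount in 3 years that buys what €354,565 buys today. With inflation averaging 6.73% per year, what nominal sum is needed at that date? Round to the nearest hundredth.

€431,077.54

Cumulative price-level factor: (1+6.73%)^3 ≈ 1.2157926912.
The nominal amount required is €354,565 scaled up by that factor.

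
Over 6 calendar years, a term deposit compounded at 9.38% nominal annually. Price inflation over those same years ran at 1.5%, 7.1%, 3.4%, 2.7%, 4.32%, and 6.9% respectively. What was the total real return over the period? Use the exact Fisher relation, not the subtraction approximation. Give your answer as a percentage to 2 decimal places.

33.03%

Cumulative inflation factor: 1.015 × 1.071 × 1.034 × 1.027 × 1.0432 × 1.069 ≈ 1.28734.
Nominal growth factor: 1.71249. Real growth factor = 1.71249 / 1.28734 ≈ 1.33026.
Total real return ≈ 33.0258%.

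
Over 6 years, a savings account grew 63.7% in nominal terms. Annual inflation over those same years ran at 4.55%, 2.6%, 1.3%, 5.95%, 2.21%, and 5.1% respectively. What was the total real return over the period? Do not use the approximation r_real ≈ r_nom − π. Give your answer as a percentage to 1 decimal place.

32.4%

Cumulative inflation factor: 1.0455 × 1.026 × 1.013 × 1.0595 × 1.0221 × 1.051 ≈ 1.23674.
Nominal growth factor: 1.63700. Real growth factor = 1.63700 / 1.23674 ≈ 1.32364.
Total real return ≈ 32.3643%.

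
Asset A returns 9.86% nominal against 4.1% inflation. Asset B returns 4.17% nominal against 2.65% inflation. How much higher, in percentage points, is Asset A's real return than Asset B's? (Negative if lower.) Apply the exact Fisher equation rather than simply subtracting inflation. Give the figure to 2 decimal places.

Asset A real return: 1.0986/1.041 − 1 = 5.533%.
Asset B real return: 1.0417/1.0265 − 1 = 1.481%.
Difference: 5.533 − 1.481 = 4.052 pp.

4.05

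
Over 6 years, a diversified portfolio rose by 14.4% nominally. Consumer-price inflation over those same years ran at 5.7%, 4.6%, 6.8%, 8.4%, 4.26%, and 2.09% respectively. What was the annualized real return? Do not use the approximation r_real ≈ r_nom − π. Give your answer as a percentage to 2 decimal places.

Cumulative inflation factor: 1.057 × 1.046 × 1.068 × 1.084 × 1.0426 × 1.0209 ≈ 1.36241.
Nominal growth factor: 1.14400. Real growth factor = 1.14400 / 1.36241 ≈ 0.83969.
Annualized: 0.83969^(1/6) − 1 ≈ -0.02870.

-2.87%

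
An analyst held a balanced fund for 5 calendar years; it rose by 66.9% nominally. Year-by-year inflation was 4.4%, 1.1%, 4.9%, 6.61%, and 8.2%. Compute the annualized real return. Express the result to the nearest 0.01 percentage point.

Cumulative inflation factor: 1.044 × 1.011 × 1.049 × 1.0661 × 1.082 ≈ 1.27718.
Nominal growth factor: 1.66900. Real growth factor = 1.66900 / 1.27718 ≈ 1.30678.
Annualized: 1.30678^(1/5) − 1 ≈ 0.05497.

5.50%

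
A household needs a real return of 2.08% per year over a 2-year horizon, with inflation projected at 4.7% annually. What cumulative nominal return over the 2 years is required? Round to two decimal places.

14.23%

Required annual nominal rate: (1+2.08%)(1+4.7%) − 1 = 6.87776%.
Cumulative over 2 years: (1 + 0.0687776)^2 − 1 ≈ 0.14229.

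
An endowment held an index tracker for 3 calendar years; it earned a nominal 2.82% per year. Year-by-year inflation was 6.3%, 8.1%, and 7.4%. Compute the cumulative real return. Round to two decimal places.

-11.92%

Cumulative inflation factor: 1.063 × 1.081 × 1.074 ≈ 1.23414.
Nominal growth factor: 1.08701. Real growth factor = 1.08701 / 1.23414 ≈ 0.88078.
Total real return ≈ -11.9216%.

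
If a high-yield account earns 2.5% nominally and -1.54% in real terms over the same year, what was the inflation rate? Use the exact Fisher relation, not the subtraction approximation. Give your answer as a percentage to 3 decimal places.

From (1+r_nom) = (1+r_real)(1+π), we get 1+π = (1 + 2.5%)/(1 − 1.54%) = 1.025/0.9846 ≈ 1.04103.
So π ≈ 4.1032%.

4.103%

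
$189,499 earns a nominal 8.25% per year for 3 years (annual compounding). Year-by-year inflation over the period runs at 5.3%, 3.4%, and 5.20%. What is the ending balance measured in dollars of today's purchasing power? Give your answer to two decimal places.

Nominal value at maturity: $189,499 × (1 + 8.25%)^3 ≈ $240,375.74.
Price-level factor over 3 years: 1.053 × 1.034 × 1.0520 = 1.145419704.
The maturity value deflated by that factor is the answer in today's purchasing power.

$209,858.22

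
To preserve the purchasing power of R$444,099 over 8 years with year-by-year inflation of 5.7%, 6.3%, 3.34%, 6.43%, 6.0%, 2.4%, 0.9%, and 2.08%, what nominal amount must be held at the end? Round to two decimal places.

Cumulative price-level factor: 1.057 × 1.063 × 1.0334 × 1.0643 × 1.060 × 1.024 × 1.009 × 1.0208 ≈ 1.3815875809.
The nominal amount required is R$444,099 scaled up by that factor.

R$613,561.66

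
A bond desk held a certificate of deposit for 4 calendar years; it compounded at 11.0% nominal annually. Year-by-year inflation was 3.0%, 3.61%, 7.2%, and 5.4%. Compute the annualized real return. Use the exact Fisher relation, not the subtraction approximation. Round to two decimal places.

Cumulative inflation factor: 1.030 × 1.0361 × 1.072 × 1.054 ≈ 1.20580.
Nominal growth factor: 1.51807. Real growth factor = 1.51807 / 1.20580 ≈ 1.25898.
Annualized: 1.25898^(1/4) − 1 ≈ 0.05926.

5.93%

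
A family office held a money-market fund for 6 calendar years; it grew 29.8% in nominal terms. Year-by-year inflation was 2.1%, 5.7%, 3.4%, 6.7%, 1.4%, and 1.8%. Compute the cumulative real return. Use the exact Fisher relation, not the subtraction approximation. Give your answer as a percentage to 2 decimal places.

5.61%

Cumulative inflation factor: 1.021 × 1.057 × 1.034 × 1.067 × 1.014 × 1.018 ≈ 1.22906.
Nominal growth factor: 1.29800. Real growth factor = 1.29800 / 1.22906 ≈ 1.05610.
Total real return ≈ 5.6096%.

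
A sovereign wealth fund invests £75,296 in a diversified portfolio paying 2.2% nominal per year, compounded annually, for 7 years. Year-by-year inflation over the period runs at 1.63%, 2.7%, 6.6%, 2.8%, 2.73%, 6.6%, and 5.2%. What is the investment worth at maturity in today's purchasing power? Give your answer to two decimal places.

£66,544.97

Nominal value at maturity: £75,296 × (1 + 2.2%)^7 ≈ £87,685.58.
Price-level factor over 7 years: 1.0163 × 1.027 × 1.066 × 1.028 × 1.0273 × 1.066 × 1.052 ≈ 1.3176890020.
The maturity value deflated by that factor is the answer in today's purchasing power.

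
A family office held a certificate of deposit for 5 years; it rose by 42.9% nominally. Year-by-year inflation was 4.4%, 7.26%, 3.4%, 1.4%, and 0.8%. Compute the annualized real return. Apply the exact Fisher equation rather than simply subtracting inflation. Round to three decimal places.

3.842%

Cumulative inflation factor: 1.044 × 1.0726 × 1.034 × 1.014 × 1.008 ≈ 1.18347.
Nominal growth factor: 1.42900. Real growth factor = 1.42900 / 1.18347 ≈ 1.20747.
Annualized: 1.20747^(1/5) − 1 ≈ 0.03842.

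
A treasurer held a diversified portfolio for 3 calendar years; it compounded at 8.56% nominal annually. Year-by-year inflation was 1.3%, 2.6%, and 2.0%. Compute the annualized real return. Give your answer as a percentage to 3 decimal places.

6.468%

Cumulative inflation factor: 1.013 × 1.026 × 1.020 ≈ 1.06012.
Nominal growth factor: 1.27941. Real growth factor = 1.27941 / 1.06012 ≈ 1.20685.
Annualized: 1.20685^(1/3) − 1 ≈ 0.06468.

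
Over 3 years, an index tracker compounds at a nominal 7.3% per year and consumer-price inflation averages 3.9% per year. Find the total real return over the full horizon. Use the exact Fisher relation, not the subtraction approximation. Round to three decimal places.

The annual real rate is (1+7.3%)/(1+3.9%) − 1 = 3.2724%.
Compounded over 3 years: (1 + 0.032724)^3 − 1 ≈ 0.10142.

10.142%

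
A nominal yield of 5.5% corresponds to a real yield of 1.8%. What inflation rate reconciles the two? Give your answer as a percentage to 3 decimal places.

3.635%

From (1+r_nom) = (1+r_real)(1+π), we get 1+π = (1 + 5.5%)/(1 + 1.8%) = 1.055/1.018 ≈ 1.03635.
So π ≈ 3.6346%.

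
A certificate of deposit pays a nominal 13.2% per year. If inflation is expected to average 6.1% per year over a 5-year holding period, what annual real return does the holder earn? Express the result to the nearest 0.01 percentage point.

With constant rates the annual real return is the same each year: (1+13.2%)/(1+6.1%) − 1 = 0.06692.

6.69%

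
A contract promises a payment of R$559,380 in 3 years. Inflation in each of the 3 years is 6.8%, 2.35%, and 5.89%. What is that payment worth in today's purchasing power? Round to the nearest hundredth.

R$483,273.39

Price-level factor over 3 years: 1.068 × 1.0235 × 1.0589 = 1.1574814722.
Purchasing power today: R$559,380 divided by that factor.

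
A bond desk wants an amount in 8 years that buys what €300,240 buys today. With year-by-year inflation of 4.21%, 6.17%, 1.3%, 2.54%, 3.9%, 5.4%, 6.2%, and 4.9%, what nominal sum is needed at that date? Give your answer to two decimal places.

€420,957.92

Cumulative price-level factor: 1.0421 × 1.0617 × 1.013 × 1.0254 × 1.039 × 1.054 × 1.062 × 1.049 ≈ 1.4020714149.
Multiplying €300,240 by the price-level factor gives the future nominal sum.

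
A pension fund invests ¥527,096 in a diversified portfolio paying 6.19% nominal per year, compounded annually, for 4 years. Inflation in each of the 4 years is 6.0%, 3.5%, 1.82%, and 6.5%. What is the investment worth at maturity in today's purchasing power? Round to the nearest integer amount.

Nominal value at maturity: ¥527,096 × (1 + 6.19%)^4 ≈ ¥670,231.
Price-level factor over 4 years: 1.060 × 1.035 × 1.0182 × 1.065 = 1.1896765893.
The maturity value deflated by that factor is the answer in today's purchasing power.

¥563,372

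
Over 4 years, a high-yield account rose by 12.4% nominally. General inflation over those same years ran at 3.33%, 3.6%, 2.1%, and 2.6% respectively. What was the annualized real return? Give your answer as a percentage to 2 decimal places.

0.06%

Cumulative inflation factor: 1.0333 × 1.036 × 1.021 × 1.026 ≈ 1.12140.
Nominal growth factor: 1.12400. Real growth factor = 1.12400 / 1.12140 ≈ 1.00232.
Annualized: 1.00232^(1/4) − 1 ≈ 0.00058.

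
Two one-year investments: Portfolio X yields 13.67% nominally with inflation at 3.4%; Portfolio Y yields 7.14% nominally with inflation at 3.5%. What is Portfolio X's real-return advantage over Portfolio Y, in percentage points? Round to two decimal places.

6.42

Portfolio X real return: 1.1367/1.034 − 1 = 9.932%.
Portfolio Y real return: 1.0714/1.035 − 1 = 3.517%.
Difference: 9.932 − 3.517 = 6.415 pp.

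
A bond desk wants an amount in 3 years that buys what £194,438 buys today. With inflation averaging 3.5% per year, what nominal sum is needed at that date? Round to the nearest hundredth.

Cumulative price-level factor: (1+3.5%)^3 = 1.108717875.
Multiplying £194,438 by the price-level factor gives the future nominal sum.

£215,576.89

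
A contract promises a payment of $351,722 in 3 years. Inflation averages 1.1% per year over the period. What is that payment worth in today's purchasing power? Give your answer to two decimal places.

Price-level factor over 3 years: (1 + 1.1%)^3 = 1.033364331.
Purchasing power today: $351,722 divided by that factor.

$340,365.92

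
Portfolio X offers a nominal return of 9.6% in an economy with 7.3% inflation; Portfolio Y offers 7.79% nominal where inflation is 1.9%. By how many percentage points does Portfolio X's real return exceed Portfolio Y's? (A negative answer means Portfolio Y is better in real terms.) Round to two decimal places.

-3.64

Portfolio X real return: 1.096/1.073 − 1 = 2.144%.
Portfolio Y real return: 1.0779/1.019 − 1 = 5.780%.
Difference: 2.144 − 5.780 = -3.636 pp.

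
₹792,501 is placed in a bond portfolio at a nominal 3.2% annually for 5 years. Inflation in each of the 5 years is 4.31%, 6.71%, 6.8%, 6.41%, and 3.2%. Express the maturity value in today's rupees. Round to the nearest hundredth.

Nominal value at maturity: ₹792,501 × (1 + 3.2%)^5 ≈ ₹927,680.24.
Price-level factor over 5 years: 1.0431 × 1.0671 × 1.068 × 1.0641 × 1.032 ≈ 1.3054626727.
The maturity value deflated by that factor is the answer in today's purchasing power.

₹710,614.14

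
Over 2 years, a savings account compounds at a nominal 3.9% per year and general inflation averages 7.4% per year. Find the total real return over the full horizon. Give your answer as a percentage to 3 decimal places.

The annual real rate is (1+3.9%)/(1+7.4%) − 1 = -3.2588%.
Compounded over 2 years: (1 + -0.032588)^2 − 1 ≈ -0.06411.

-6.411%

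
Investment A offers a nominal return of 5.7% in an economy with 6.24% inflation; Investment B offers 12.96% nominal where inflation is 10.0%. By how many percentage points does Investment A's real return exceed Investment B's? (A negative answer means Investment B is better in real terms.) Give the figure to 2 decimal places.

Investment A real return: 1.057/1.0624 − 1 = -0.508%.
Investment B real return: 1.1296/1.100 − 1 = 2.691%.
Difference: -0.508 − 2.691 = -3.199 pp.

-3.20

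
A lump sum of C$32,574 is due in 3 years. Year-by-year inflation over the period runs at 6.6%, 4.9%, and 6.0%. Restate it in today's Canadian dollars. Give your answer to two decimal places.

Price-level factor over 3 years: 1.066 × 1.049 × 1.060 = 1.18532804.
Purchasing power today: C$32,574 divided by that factor.

C$27,481.00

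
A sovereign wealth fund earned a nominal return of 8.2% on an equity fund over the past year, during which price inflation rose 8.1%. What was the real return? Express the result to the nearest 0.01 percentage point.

0.09%

Real return via the Fisher equation: (1 + 8.2%)/(1 + 8.1%) − 1 = 1.082/1.081 − 1 ≈ 0.00093.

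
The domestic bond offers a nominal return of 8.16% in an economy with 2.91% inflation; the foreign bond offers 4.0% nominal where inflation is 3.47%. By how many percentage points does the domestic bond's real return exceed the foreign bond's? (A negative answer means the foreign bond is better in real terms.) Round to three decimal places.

The domestic bond real return: 1.0816/1.0291 − 1 = 5.1015%.
The foreign bond real return: 1.040/1.0347 − 1 = 0.5122%.
Difference: 5.1015 − 0.5122 = 4.5893 pp.

4.589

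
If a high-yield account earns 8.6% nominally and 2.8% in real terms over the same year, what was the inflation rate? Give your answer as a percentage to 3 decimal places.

5.642%

From (1+r_nom) = (1+r_real)(1+π), we get 1+π = (1 + 8.6%)/(1 + 2.8%) = 1.086/1.028 ≈ 1.05642.
So π ≈ 5.6420%.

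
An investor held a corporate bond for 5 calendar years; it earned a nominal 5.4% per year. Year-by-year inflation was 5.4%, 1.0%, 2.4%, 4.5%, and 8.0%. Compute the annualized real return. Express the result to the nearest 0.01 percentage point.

Cumulative inflation factor: 1.054 × 1.010 × 1.024 × 1.045 × 1.080 ≈ 1.23027.
Nominal growth factor: 1.30078. Real growth factor = 1.30078 / 1.23027 ≈ 1.05731.
Annualized: 1.05731^(1/5) − 1 ≈ 0.01121.

1.12%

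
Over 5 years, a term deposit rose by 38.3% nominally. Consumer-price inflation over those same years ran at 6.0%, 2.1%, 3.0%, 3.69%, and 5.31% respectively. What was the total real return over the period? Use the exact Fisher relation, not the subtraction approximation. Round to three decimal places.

13.618%

Cumulative inflation factor: 1.060 × 1.021 × 1.030 × 1.0369 × 1.0531 ≈ 1.21724.
Nominal growth factor: 1.38300. Real growth factor = 1.38300 / 1.21724 ≈ 1.13618.
Total real return ≈ 13.6179%.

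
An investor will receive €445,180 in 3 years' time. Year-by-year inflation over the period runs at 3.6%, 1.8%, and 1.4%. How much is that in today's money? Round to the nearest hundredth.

Price-level factor over 3 years: 1.036 × 1.018 × 1.014 = 1.069413072.
Purchasing power today: €445,180 divided by that factor.

€416,284.42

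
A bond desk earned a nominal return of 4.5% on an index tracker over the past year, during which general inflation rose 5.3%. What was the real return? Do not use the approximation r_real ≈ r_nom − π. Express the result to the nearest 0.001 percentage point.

Real return via the Fisher equation: (1 + 4.5%)/(1 + 5.3%) − 1 = 1.045/1.053 − 1 ≈ -0.00760.

-0.760%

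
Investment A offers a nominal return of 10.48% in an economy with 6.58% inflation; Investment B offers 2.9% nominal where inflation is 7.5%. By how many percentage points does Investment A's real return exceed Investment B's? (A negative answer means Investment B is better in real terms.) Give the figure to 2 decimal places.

7.94

Investment A real return: 1.1048/1.0658 − 1 = 3.659%.
Investment B real return: 1.029/1.075 − 1 = -4.279%.
Difference: 3.659 − (-4.279) = 7.938 pp.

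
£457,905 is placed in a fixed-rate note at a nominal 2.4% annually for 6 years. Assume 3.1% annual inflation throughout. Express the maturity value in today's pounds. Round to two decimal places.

Nominal value at maturity: £457,905 × (1 + 2.4%)^6 ≈ £527,928.52.
Price-level factor over 6 years: (1 + 3.1%)^6 ≈ 1.2010248455.
The maturity value deflated by that factor is the answer in today's purchasing power.

£439,565.03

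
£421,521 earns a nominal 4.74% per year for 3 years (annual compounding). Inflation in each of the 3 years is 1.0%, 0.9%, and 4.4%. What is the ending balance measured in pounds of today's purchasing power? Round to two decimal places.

Nominal value at maturity: £421,521 × (1 + 4.74%)^3 ≈ £484,347.35.
Price-level factor over 3 years: 1.010 × 1.009 × 1.044 = 1.06392996.
The maturity value deflated by that factor is the answer in today's purchasing power.

£455,243.64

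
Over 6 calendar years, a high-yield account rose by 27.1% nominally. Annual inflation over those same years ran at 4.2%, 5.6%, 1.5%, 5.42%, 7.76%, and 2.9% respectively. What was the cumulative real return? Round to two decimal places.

-2.65%

Cumulative inflation factor: 1.042 × 1.056 × 1.015 × 1.0542 × 1.0776 × 1.029 ≈ 1.30555.
Nominal growth factor: 1.27100. Real growth factor = 1.27100 / 1.30555 ≈ 0.97354.
Total real return ≈ -2.6464%.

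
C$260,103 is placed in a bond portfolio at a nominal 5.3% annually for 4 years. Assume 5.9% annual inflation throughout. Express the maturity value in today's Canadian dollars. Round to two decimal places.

Nominal value at maturity: C$260,103 × (1 + 5.3%)^4 ≈ C$319,785.56.
Price-level factor over 4 years: (1 + 5.9%)^4 ≈ 1.2577196334.
Dividing the nominal maturity value by the price-level factor gives the value in today's money.

C$254,258.22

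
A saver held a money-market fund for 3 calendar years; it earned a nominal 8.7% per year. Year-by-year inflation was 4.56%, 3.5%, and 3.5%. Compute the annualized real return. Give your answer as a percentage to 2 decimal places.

Cumulative inflation factor: 1.0456 × 1.035 × 1.035 ≈ 1.12007.
Nominal growth factor: 1.28437. Real growth factor = 1.28437 / 1.12007 ≈ 1.14668.
Annualized: 1.14668^(1/3) − 1 ≈ 0.04668.

4.67%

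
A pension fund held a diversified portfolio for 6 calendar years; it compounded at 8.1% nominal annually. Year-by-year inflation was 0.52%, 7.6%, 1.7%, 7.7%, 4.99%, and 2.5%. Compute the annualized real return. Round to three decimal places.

3.812%

Cumulative inflation factor: 1.0052 × 1.076 × 1.017 × 1.077 × 1.0499 × 1.025 ≈ 1.27489.
Nominal growth factor: 1.59571. Real growth factor = 1.59571 / 1.27489 ≈ 1.25164.
Annualized: 1.25164^(1/6) − 1 ≈ 0.03812.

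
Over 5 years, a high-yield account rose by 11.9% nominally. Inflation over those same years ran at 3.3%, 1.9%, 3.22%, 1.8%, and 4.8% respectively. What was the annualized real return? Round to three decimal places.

Cumulative inflation factor: 1.033 × 1.019 × 1.0322 × 1.018 × 1.048 ≈ 1.15917.
Nominal growth factor: 1.11900. Real growth factor = 1.11900 / 1.15917 ≈ 0.96535.
Annualized: 0.96535^(1/5) − 1 ≈ -0.00703.

-0.703%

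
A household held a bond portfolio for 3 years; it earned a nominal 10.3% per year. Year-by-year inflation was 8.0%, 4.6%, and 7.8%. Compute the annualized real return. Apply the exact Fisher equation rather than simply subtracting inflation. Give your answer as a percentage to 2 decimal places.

3.29%

Cumulative inflation factor: 1.080 × 1.046 × 1.078 ≈ 1.21780.
Nominal growth factor: 1.34192. Real growth factor = 1.34192 / 1.21780 ≈ 1.10193.
Annualized: 1.10193^(1/3) − 1 ≈ 0.03288.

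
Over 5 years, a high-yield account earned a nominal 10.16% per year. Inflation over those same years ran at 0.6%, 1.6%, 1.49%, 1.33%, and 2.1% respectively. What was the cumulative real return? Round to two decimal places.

Cumulative inflation factor: 1.006 × 1.016 × 1.0149 × 1.0133 × 1.021 ≈ 1.07320.
Nominal growth factor: 1.62226. Real growth factor = 1.62226 / 1.07320 ≈ 1.51161.
Total real return ≈ 51.1614%.

51.16%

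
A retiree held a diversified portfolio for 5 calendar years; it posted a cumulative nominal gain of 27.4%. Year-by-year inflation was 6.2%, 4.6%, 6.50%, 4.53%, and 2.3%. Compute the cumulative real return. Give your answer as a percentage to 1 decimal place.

0.7%

Cumulative inflation factor: 1.062 × 1.046 × 1.0650 × 1.0453 × 1.023 ≈ 1.26509.
Nominal growth factor: 1.27400. Real growth factor = 1.27400 / 1.26509 ≈ 1.00704.
Total real return ≈ 0.7041%.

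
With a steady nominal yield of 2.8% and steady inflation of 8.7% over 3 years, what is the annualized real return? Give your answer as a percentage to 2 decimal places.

With constant rates the annual real return is the same each year: (1+2.8%)/(1+8.7%) − 1 = -0.05428.

-5.43%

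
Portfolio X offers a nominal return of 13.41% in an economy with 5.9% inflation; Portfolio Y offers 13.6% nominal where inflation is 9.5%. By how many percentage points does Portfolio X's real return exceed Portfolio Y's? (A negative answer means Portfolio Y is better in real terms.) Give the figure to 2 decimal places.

Portfolio X real return: 1.1341/1.059 − 1 = 7.092%.
Portfolio Y real return: 1.136/1.095 − 1 = 3.744%.
Difference: 7.092 − 3.744 = 3.348 pp.

3.35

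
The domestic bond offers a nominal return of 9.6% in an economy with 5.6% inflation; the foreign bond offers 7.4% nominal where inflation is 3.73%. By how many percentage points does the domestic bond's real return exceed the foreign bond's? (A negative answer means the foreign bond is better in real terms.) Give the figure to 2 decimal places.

0.25

The domestic bond real return: 1.096/1.056 − 1 = 3.788%.
The foreign bond real return: 1.074/1.0373 − 1 = 3.538%.
Difference: 3.788 − 3.538 = 0.250 pp.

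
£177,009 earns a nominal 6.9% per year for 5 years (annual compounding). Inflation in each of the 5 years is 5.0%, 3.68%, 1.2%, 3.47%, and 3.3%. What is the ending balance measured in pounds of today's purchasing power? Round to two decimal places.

Nominal value at maturity: £177,009 × (1 + 6.9%)^5 ≈ £247,106.33.
Price-level factor over 5 years: 1.050 × 1.0368 × 1.012 × 1.0347 × 1.033 ≈ 1.1775505800.
The maturity value deflated by that factor is the answer in today's purchasing power.

£209,847.74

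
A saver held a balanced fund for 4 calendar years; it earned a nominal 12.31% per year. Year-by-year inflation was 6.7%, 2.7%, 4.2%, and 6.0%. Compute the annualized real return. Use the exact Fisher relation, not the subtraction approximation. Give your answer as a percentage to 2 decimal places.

Cumulative inflation factor: 1.067 × 1.027 × 1.042 × 1.060 ≈ 1.21034.
Nominal growth factor: 1.59101. Real growth factor = 1.59101 / 1.21034 ≈ 1.31451.
Annualized: 1.31451^(1/4) − 1 ≈ 0.07076.

7.08%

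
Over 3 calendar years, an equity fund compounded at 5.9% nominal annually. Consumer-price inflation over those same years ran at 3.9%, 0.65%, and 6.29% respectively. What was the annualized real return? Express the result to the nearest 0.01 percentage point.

Cumulative inflation factor: 1.039 × 1.0065 × 1.0629 ≈ 1.11153.
Nominal growth factor: 1.18765. Real growth factor = 1.18765 / 1.11153 ≈ 1.06848.
Annualized: 1.06848^(1/3) − 1 ≈ 0.02232.

2.23%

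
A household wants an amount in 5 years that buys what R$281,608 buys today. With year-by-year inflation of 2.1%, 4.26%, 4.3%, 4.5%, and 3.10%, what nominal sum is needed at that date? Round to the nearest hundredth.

Cumulative price-level factor: 1.021 × 1.0426 × 1.043 × 1.045 × 1.0310 ≈ 1.1961970494.
The nominal amount required is R$281,608 scaled up by that factor.

R$336,858.66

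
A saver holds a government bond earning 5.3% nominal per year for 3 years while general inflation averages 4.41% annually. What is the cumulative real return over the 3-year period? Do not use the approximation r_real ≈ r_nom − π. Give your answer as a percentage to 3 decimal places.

2.579%

The annual real rate is (1+5.3%)/(1+4.41%) − 1 = 0.8524%.
Compounded over 3 years: (1 + 0.008524)^3 − 1 ≈ 0.02579.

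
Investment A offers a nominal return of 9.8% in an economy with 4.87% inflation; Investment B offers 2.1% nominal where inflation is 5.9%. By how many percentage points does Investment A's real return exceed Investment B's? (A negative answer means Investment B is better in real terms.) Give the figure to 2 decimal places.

Investment A real return: 1.098/1.0487 − 1 = 4.701%.
Investment B real return: 1.021/1.059 − 1 = -3.588%.
Difference: 4.701 − (-3.588) = 8.289 pp.

8.29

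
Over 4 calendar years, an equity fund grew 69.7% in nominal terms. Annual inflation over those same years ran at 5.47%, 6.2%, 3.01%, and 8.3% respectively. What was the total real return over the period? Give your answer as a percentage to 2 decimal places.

Cumulative inflation factor: 1.0547 × 1.062 × 1.0301 × 1.083 ≈ 1.24957.
Nominal growth factor: 1.69700. Real growth factor = 1.69700 / 1.24957 ≈ 1.35806.
Total real return ≈ 35.8065%.

35.81%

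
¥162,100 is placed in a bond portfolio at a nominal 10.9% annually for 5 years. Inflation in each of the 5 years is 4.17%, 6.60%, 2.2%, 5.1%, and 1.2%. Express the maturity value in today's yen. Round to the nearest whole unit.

¥225,272

Nominal value at maturity: ¥162,100 × (1 + 10.9%)^5 ≈ ¥271,920.
Price-level factor over 5 years: 1.0417 × 1.0660 × 1.022 × 1.051 × 1.012 ≈ 1.2070742716.
The maturity value deflated by that factor is the answer in today's purchasing power.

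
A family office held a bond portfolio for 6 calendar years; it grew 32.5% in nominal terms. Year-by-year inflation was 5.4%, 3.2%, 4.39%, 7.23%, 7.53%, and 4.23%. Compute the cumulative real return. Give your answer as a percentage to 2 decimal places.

-2.90%

Cumulative inflation factor: 1.054 × 1.032 × 1.0439 × 1.0723 × 1.0753 × 1.0423 ≈ 1.36464.
Nominal growth factor: 1.32500. Real growth factor = 1.32500 / 1.36464 ≈ 0.97095.
Total real return ≈ -2.9048%.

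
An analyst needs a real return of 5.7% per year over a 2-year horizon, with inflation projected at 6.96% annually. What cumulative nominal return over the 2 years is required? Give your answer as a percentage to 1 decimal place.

Required annual nominal rate: (1+5.7%)(1+6.96%) − 1 = 13.05672%.
Cumulative over 2 years: (1 + 0.1305672)^2 − 1 ≈ 0.27818.

27.8%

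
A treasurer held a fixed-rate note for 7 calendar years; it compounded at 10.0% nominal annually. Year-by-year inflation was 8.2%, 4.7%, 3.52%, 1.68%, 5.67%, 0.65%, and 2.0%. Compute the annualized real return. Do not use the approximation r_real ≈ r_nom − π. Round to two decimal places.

Cumulative inflation factor: 1.082 × 1.047 × 1.0352 × 1.0168 × 1.0567 × 1.0065 × 1.020 ≈ 1.29360.
Nominal growth factor: 1.94872. Real growth factor = 1.94872 / 1.29360 ≈ 1.50643.
Annualized: 1.50643^(1/7) − 1 ≈ 0.06028.

6.03%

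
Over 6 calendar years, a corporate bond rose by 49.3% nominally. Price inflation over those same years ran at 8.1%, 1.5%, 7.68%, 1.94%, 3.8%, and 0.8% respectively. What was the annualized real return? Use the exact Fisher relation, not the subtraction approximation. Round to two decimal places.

Cumulative inflation factor: 1.081 × 1.015 × 1.0768 × 1.0194 × 1.038 × 1.008 ≈ 1.26017.
Nominal growth factor: 1.49300. Real growth factor = 1.49300 / 1.26017 ≈ 1.18476.
Annualized: 1.18476^(1/6) − 1 ≈ 0.02866.

2.87%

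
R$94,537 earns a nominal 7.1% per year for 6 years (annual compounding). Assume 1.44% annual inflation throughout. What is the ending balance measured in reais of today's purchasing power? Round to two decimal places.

Nominal value at maturity: R$94,537 × (1 + 7.1%)^6 ≈ R$142,671.96.
Price-level factor over 6 years: (1 + 1.44%)^6 ≈ 1.0895707684.
Dividing the nominal maturity value by the price-level factor gives the value in today's money.

R$130,943.27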